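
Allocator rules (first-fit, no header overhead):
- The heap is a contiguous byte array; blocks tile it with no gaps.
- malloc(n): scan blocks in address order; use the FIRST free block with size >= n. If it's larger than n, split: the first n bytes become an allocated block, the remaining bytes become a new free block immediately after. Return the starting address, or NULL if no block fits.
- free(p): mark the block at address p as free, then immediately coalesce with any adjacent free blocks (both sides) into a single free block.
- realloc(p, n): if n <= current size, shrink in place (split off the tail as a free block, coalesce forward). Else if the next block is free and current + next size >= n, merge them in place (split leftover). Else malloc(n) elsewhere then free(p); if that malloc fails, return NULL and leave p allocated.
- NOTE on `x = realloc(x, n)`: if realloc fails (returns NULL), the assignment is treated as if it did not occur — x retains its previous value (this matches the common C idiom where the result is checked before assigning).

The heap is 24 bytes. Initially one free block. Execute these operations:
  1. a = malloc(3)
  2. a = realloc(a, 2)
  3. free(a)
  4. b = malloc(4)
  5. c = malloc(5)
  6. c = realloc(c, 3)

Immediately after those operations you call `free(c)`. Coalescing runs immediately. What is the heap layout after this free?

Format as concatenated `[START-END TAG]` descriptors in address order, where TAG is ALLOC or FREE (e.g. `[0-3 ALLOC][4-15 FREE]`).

Op 1: a = malloc(3) -> a = 0; heap: [0-2 ALLOC][3-23 FREE]
Op 2: a = realloc(a, 2) -> a = 0; heap: [0-1 ALLOC][2-23 FREE]
Op 3: free(a) -> (freed a); heap: [0-23 FREE]
Op 4: b = malloc(4) -> b = 0; heap: [0-3 ALLOC][4-23 FREE]
Op 5: c = malloc(5) -> c = 4; heap: [0-3 ALLOC][4-8 ALLOC][9-23 FREE]
Op 6: c = realloc(c, 3) -> c = 4; heap: [0-3 ALLOC][4-6 ALLOC][7-23 FREE]
free(c): c = 4 -> block [4-6 ALLOC]; mark free, coalesce with adjacent free neighbors -> [0-3 ALLOC][4-23 FREE]

Answer: [0-3 ALLOC][4-23 FREE]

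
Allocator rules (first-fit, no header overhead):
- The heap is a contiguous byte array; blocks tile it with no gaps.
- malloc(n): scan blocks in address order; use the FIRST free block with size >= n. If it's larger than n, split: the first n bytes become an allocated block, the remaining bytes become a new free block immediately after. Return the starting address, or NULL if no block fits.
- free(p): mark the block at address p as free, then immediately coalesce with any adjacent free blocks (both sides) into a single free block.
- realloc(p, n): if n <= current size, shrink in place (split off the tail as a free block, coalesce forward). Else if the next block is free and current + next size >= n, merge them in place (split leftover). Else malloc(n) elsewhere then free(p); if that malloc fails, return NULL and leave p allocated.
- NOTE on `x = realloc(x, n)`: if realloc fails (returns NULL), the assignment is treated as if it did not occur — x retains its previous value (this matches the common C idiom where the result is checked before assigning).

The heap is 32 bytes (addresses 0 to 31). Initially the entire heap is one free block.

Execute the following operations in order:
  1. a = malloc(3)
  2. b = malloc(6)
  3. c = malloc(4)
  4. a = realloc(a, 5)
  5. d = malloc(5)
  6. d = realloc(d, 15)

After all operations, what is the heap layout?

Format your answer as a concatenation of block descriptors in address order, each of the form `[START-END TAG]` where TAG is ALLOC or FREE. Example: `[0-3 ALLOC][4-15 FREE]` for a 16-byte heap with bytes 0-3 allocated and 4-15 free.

Op 1: a = malloc(3) -> a = 0; heap: [0-2 ALLOC][3-31 FREE]
Op 2: b = malloc(6) -> b = 3; heap: [0-2 ALLOC][3-8 ALLOC][9-31 FREE]
Op 3: c = malloc(4) -> c = 9; heap: [0-2 ALLOC][3-8 ALLOC][9-12 ALLOC][13-31 FREE]
Op 4: a = realloc(a, 5) -> a = 13; heap: [0-2 FREE][3-8 ALLOC][9-12 ALLOC][13-17 ALLOC][18-31 FREE]
Op 5: d = malloc(5) -> d = 18; heap: [0-2 FREE][3-8 ALLOC][9-12 ALLOC][13-17 ALLOC][18-22 ALLOC][23-31 FREE]
Op 6: d = realloc(d, 15) -> NULL (d unchanged); heap: [0-2 FREE][3-8 ALLOC][9-12 ALLOC][13-17 ALLOC][18-22 ALLOC][23-31 FREE]

Answer: [0-2 FREE][3-8 ALLOC][9-12 ALLOC][13-17 ALLOC][18-22 ALLOC][23-31 FREE]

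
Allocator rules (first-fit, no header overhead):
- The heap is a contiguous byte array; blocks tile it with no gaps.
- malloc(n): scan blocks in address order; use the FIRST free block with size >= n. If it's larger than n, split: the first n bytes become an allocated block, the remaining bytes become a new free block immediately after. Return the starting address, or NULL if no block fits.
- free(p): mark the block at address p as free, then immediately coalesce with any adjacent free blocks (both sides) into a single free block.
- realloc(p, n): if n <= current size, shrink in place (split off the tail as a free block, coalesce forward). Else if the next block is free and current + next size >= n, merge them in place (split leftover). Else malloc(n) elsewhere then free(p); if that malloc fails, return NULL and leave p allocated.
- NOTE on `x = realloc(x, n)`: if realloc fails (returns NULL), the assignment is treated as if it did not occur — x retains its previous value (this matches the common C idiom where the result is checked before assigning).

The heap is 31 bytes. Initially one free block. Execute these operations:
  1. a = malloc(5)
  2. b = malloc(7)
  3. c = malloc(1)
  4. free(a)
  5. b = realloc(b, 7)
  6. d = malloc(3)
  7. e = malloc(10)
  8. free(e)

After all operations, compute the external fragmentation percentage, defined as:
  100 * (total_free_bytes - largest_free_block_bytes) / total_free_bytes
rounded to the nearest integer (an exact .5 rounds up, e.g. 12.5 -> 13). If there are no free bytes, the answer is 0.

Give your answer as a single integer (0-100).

Answer: 10

Derivation:
Op 1: a = malloc(5) -> a = 0; heap: [0-4 ALLOC][5-30 FREE]
Op 2: b = malloc(7) -> b = 5; heap: [0-4 ALLOC][5-11 ALLOC][12-30 FREE]
Op 3: c = malloc(1) -> c = 12; heap: [0-4 ALLOC][5-11 ALLOC][12-12 ALLOC][13-30 FREE]
Op 4: free(a) -> (freed a); heap: [0-4 FREE][5-11 ALLOC][12-12 ALLOC][13-30 FREE]
Op 5: b = realloc(b, 7) -> b = 5; heap: [0-4 FREE][5-11 ALLOC][12-12 ALLOC][13-30 FREE]
Op 6: d = malloc(3) -> d = 0; heap: [0-2 ALLOC][3-4 FREE][5-11 ALLOC][12-12 ALLOC][13-30 FREE]
Op 7: e = malloc(10) -> e = 13; heap: [0-2 ALLOC][3-4 FREE][5-11 ALLOC][12-12 ALLOC][13-22 ALLOC][23-30 FREE]
Op 8: free(e) -> (freed e); heap: [0-2 ALLOC][3-4 FREE][5-11 ALLOC][12-12 ALLOC][13-30 FREE]
Free blocks: [2 18] total_free=20 largest=18 -> 100*(20-18)/20 = 200/20 = 10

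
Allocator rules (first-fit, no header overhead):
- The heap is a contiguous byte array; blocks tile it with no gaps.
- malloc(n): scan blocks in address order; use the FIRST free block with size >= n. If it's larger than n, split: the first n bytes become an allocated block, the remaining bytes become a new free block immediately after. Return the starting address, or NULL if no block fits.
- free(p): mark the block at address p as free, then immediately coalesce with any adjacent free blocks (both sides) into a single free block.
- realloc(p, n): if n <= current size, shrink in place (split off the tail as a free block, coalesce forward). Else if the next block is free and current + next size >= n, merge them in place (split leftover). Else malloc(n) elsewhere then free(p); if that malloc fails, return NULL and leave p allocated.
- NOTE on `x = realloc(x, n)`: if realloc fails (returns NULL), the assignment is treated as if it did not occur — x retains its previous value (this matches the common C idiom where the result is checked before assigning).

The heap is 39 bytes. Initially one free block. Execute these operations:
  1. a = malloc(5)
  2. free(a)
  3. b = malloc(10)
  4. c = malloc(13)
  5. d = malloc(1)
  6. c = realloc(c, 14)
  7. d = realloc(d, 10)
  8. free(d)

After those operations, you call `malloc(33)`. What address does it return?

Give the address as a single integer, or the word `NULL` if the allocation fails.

Answer: NULL

Derivation:
Op 1: a = malloc(5) -> a = 0; heap: [0-4 ALLOC][5-38 FREE]
Op 2: free(a) -> (freed a); heap: [0-38 FREE]
Op 3: b = malloc(10) -> b = 0; heap: [0-9 ALLOC][10-38 FREE]
Op 4: c = malloc(13) -> c = 10; heap: [0-9 ALLOC][10-22 ALLOC][23-38 FREE]
Op 5: d = malloc(1) -> d = 23; heap: [0-9 ALLOC][10-22 ALLOC][23-23 ALLOC][24-38 FREE]
Op 6: c = realloc(c, 14) -> c = 24; heap: [0-9 ALLOC][10-22 FREE][23-23 ALLOC][24-37 ALLOC][38-38 FREE]
Op 7: d = realloc(d, 10) -> d = 10; heap: [0-9 ALLOC][10-19 ALLOC][20-23 FREE][24-37 ALLOC][38-38 FREE]
Op 8: free(d) -> (freed d); heap: [0-9 ALLOC][10-23 FREE][24-37 ALLOC][38-38 FREE]
malloc(33): first-fit scan over [0-9 ALLOC][10-23 FREE][24-37 ALLOC][38-38 FREE] -> NULL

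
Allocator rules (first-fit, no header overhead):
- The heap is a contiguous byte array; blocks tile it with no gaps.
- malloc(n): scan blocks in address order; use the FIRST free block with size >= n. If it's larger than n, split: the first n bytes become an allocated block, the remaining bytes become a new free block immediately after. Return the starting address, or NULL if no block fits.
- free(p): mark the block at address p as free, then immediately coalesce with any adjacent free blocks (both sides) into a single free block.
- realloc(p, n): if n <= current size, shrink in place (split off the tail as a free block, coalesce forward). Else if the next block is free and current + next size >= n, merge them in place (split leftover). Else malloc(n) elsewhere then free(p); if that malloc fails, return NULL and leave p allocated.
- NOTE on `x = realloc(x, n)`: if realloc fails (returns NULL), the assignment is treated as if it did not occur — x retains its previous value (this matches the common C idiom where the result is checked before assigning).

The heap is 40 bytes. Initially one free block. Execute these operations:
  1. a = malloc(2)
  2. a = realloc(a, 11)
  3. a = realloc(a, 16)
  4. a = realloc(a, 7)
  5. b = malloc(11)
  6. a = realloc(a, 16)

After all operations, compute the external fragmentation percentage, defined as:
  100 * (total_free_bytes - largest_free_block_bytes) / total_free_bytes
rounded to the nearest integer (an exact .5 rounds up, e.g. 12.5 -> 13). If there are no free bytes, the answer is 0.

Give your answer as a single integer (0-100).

Answer: 46

Derivation:
Op 1: a = malloc(2) -> a = 0; heap: [0-1 ALLOC][2-39 FREE]
Op 2: a = realloc(a, 11) -> a = 0; heap: [0-10 ALLOC][11-39 FREE]
Op 3: a = realloc(a, 16) -> a = 0; heap: [0-15 ALLOC][16-39 FREE]
Op 4: a = realloc(a, 7) -> a = 0; heap: [0-6 ALLOC][7-39 FREE]
Op 5: b = malloc(11) -> b = 7; heap: [0-6 ALLOC][7-17 ALLOC][18-39 FREE]
Op 6: a = realloc(a, 16) -> a = 18; heap: [0-6 FREE][7-17 ALLOC][18-33 ALLOC][34-39 FREE]
Free blocks: [7 6] total_free=13 largest=7 -> 100*(13-7)/13 = 600/13 ≈ 46.154 -> rounds to 46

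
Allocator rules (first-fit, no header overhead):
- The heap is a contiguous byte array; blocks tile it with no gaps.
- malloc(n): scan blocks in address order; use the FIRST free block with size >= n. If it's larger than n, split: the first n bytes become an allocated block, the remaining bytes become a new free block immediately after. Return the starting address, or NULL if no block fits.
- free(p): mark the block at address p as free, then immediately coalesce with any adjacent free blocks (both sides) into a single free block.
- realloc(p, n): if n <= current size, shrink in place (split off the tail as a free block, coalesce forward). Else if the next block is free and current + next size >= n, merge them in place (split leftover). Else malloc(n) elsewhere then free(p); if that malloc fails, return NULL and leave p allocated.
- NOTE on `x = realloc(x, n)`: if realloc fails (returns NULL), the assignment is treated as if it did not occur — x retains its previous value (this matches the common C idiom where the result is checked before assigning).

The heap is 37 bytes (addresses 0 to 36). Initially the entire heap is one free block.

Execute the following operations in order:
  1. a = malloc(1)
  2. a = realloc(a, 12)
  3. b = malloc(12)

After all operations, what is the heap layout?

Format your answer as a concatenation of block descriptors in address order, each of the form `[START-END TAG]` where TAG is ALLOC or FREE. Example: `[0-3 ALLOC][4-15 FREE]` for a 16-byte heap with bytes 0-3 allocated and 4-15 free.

Op 1: a = malloc(1) -> a = 0; heap: [0-0 ALLOC][1-36 FREE]
Op 2: a = realloc(a, 12) -> a = 0; heap: [0-11 ALLOC][12-36 FREE]
Op 3: b = malloc(12) -> b = 12; heap: [0-11 ALLOC][12-23 ALLOC][24-36 FREE]

Answer: [0-11 ALLOC][12-23 ALLOC][24-36 FREE]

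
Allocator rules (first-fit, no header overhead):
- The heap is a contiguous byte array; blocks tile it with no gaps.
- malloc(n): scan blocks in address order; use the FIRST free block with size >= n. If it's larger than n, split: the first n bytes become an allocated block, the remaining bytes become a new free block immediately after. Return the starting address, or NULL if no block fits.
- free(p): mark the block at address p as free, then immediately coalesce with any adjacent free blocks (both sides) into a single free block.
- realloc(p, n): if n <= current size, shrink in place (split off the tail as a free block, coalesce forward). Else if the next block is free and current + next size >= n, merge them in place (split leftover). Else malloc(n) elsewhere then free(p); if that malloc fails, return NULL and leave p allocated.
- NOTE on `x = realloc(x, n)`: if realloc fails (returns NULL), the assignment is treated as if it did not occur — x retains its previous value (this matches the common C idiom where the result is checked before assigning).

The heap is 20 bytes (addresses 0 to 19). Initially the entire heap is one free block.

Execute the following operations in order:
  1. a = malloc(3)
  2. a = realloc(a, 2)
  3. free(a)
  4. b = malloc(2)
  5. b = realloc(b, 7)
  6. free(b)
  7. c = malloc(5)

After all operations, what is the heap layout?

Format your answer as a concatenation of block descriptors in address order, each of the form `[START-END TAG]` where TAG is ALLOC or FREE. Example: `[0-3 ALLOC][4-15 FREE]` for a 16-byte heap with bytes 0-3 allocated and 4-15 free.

Answer: [0-4 ALLOC][5-19 FREE]

Derivation:
Op 1: a = malloc(3) -> a = 0; heap: [0-2 ALLOC][3-19 FREE]
Op 2: a = realloc(a, 2) -> a = 0; heap: [0-1 ALLOC][2-19 FREE]
Op 3: free(a) -> (freed a); heap: [0-19 FREE]
Op 4: b = malloc(2) -> b = 0; heap: [0-1 ALLOC][2-19 FREE]
Op 5: b = realloc(b, 7) -> b = 0; heap: [0-6 ALLOC][7-19 FREE]
Op 6: free(b) -> (freed b); heap: [0-19 FREE]
Op 7: c = malloc(5) -> c = 0; heap: [0-4 ALLOC][5-19 FREE]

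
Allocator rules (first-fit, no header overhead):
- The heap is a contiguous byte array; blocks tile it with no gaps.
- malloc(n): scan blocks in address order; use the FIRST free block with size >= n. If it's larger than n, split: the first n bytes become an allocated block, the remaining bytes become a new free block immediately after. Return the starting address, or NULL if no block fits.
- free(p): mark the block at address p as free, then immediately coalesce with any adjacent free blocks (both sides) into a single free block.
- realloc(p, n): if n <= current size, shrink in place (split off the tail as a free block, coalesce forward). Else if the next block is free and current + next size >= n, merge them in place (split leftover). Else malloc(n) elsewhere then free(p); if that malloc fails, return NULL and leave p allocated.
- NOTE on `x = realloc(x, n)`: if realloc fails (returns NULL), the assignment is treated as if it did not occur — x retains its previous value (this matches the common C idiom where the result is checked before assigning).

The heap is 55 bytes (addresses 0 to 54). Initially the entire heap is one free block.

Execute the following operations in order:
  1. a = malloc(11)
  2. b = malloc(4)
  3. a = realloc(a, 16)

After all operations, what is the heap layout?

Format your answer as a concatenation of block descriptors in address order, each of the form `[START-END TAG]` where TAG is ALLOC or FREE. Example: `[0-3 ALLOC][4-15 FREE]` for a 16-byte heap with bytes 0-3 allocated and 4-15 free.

Op 1: a = malloc(11) -> a = 0; heap: [0-10 ALLOC][11-54 FREE]
Op 2: b = malloc(4) -> b = 11; heap: [0-10 ALLOC][11-14 ALLOC][15-54 FREE]
Op 3: a = realloc(a, 16) -> a = 15; heap: [0-10 FREE][11-14 ALLOC][15-30 ALLOC][31-54 FREE]

Answer: [0-10 FREE][11-14 ALLOC][15-30 ALLOC][31-54 FREE]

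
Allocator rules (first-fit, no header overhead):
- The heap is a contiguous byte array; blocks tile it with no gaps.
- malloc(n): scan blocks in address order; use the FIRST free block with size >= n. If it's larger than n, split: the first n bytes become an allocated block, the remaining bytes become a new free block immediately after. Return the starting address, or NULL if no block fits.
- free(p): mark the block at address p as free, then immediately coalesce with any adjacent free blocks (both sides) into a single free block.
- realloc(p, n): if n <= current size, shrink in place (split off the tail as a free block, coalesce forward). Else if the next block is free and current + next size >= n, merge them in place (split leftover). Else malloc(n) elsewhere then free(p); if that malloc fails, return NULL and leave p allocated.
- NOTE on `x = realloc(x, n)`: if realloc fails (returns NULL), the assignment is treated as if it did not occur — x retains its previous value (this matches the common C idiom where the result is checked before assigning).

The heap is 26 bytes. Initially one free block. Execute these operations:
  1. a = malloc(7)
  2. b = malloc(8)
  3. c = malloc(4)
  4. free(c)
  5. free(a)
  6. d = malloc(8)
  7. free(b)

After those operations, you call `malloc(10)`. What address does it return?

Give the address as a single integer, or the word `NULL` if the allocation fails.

Answer: 0

Derivation:
Op 1: a = malloc(7) -> a = 0; heap: [0-6 ALLOC][7-25 FREE]
Op 2: b = malloc(8) -> b = 7; heap: [0-6 ALLOC][7-14 ALLOC][15-25 FREE]
Op 3: c = malloc(4) -> c = 15; heap: [0-6 ALLOC][7-14 ALLOC][15-18 ALLOC][19-25 FREE]
Op 4: free(c) -> (freed c); heap: [0-6 ALLOC][7-14 ALLOC][15-25 FREE]
Op 5: free(a) -> (freed a); heap: [0-6 FREE][7-14 ALLOC][15-25 FREE]
Op 6: d = malloc(8) -> d = 15; heap: [0-6 FREE][7-14 ALLOC][15-22 ALLOC][23-25 FREE]
Op 7: free(b) -> (freed b); heap: [0-14 FREE][15-22 ALLOC][23-25 FREE]
malloc(10): first-fit scan over [0-14 FREE][15-22 ALLOC][23-25 FREE] -> 0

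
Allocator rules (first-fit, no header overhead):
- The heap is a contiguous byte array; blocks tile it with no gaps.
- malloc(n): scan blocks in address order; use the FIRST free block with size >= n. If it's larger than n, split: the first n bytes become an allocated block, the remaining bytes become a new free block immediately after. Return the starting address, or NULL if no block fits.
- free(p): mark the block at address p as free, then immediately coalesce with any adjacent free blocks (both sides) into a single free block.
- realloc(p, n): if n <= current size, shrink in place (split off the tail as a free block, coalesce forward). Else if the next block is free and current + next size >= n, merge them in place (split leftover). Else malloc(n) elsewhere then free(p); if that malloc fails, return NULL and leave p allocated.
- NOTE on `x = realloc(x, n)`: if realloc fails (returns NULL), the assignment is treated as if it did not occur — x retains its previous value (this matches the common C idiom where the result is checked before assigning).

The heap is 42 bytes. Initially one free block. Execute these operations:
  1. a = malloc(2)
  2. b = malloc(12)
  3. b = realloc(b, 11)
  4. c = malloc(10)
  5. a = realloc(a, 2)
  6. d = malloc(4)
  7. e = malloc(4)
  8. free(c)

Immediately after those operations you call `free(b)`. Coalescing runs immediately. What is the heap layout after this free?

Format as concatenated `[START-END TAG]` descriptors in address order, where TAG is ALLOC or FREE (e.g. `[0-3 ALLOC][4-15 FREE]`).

Op 1: a = malloc(2) -> a = 0; heap: [0-1 ALLOC][2-41 FREE]
Op 2: b = malloc(12) -> b = 2; heap: [0-1 ALLOC][2-13 ALLOC][14-41 FREE]
Op 3: b = realloc(b, 11) -> b = 2; heap: [0-1 ALLOC][2-12 ALLOC][13-41 FREE]
Op 4: c = malloc(10) -> c = 13; heap: [0-1 ALLOC][2-12 ALLOC][13-22 ALLOC][23-41 FREE]
Op 5: a = realloc(a, 2) -> a = 0; heap: [0-1 ALLOC][2-12 ALLOC][13-22 ALLOC][23-41 FREE]
Op 6: d = malloc(4) -> d = 23; heap: [0-1 ALLOC][2-12 ALLOC][13-22 ALLOC][23-26 ALLOC][27-41 FREE]
Op 7: e = malloc(4) -> e = 27; heap: [0-1 ALLOC][2-12 ALLOC][13-22 ALLOC][23-26 ALLOC][27-30 ALLOC][31-41 FREE]
Op 8: free(c) -> (freed c); heap: [0-1 ALLOC][2-12 ALLOC][13-22 FREE][23-26 ALLOC][27-30 ALLOC][31-41 FREE]
free(b): b = 2 -> block [2-12 ALLOC]; mark free, coalesce with adjacent free neighbors -> [0-1 ALLOC][2-22 FREE][23-26 ALLOC][27-30 ALLOC][31-41 FREE]

Answer: [0-1 ALLOC][2-22 FREE][23-26 ALLOC][27-30 ALLOC][31-41 FREE]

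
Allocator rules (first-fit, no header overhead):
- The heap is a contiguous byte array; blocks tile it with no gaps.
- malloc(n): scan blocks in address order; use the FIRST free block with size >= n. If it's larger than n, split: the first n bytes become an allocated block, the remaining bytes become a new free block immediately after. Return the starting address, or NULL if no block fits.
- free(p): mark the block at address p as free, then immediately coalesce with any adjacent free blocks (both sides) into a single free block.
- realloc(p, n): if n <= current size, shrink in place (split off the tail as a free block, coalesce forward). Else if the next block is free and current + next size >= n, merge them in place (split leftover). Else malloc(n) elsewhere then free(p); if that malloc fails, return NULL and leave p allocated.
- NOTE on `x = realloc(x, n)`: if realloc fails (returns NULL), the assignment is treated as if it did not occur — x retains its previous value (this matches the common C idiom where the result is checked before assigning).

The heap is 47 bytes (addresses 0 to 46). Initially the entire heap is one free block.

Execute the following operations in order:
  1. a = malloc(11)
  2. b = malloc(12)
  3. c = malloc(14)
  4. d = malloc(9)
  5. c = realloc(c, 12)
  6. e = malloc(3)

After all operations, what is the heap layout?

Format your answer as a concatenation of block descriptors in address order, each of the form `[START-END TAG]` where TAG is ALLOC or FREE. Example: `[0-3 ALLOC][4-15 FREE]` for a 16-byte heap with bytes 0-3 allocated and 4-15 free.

Answer: [0-10 ALLOC][11-22 ALLOC][23-34 ALLOC][35-36 FREE][37-45 ALLOC][46-46 FREE]

Derivation:
Op 1: a = malloc(11) -> a = 0; heap: [0-10 ALLOC][11-46 FREE]
Op 2: b = malloc(12) -> b = 11; heap: [0-10 ALLOC][11-22 ALLOC][23-46 FREE]
Op 3: c = malloc(14) -> c = 23; heap: [0-10 ALLOC][11-22 ALLOC][23-36 ALLOC][37-46 FREE]
Op 4: d = malloc(9) -> d = 37; heap: [0-10 ALLOC][11-22 ALLOC][23-36 ALLOC][37-45 ALLOC][46-46 FREE]
Op 5: c = realloc(c, 12) -> c = 23; heap: [0-10 ALLOC][11-22 ALLOC][23-34 ALLOC][35-36 FREE][37-45 ALLOC][46-46 FREE]
Op 6: e = malloc(3) -> e = NULL; heap: [0-10 ALLOC][11-22 ALLOC][23-34 ALLOC][35-36 FREE][37-45 ALLOC][46-46 FREE]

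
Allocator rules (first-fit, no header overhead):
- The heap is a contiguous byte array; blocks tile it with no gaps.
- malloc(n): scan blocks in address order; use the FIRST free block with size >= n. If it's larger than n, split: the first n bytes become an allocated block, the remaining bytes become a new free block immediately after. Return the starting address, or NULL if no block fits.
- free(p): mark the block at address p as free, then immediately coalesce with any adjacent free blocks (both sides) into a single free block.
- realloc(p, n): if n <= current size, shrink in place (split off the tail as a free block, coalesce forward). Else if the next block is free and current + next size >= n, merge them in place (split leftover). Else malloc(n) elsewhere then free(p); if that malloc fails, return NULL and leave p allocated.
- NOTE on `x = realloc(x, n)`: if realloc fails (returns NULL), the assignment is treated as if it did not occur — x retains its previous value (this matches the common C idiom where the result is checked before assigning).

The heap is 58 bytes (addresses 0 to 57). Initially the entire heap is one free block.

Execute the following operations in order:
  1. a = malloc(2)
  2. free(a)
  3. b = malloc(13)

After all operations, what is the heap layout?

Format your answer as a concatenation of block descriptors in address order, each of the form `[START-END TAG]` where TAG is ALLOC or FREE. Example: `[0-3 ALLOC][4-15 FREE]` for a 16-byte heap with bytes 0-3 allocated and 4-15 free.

Answer: [0-12 ALLOC][13-57 FREE]

Derivation:
Op 1: a = malloc(2) -> a = 0; heap: [0-1 ALLOC][2-57 FREE]
Op 2: free(a) -> (freed a); heap: [0-57 FREE]
Op 3: b = malloc(13) -> b = 0; heap: [0-12 ALLOC][13-57 FREE]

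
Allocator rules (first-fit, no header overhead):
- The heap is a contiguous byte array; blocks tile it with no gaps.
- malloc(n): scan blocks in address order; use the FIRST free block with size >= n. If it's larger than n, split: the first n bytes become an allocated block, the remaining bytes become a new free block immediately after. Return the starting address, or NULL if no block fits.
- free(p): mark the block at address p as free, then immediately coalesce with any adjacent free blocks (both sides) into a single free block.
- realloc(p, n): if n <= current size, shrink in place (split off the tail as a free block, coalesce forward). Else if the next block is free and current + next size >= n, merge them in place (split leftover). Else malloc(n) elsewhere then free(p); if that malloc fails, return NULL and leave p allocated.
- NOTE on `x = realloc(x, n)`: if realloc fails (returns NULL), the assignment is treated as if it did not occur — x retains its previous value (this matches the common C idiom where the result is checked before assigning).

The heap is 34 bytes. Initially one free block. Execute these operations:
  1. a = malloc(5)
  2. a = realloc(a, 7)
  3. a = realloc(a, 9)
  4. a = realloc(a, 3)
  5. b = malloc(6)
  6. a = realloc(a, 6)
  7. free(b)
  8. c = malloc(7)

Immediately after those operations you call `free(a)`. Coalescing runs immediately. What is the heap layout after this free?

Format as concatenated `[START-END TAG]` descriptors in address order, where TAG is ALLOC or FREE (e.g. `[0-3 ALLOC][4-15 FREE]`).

Answer: [0-6 ALLOC][7-33 FREE]

Derivation:
Op 1: a = malloc(5) -> a = 0; heap: [0-4 ALLOC][5-33 FREE]
Op 2: a = realloc(a, 7) -> a = 0; heap: [0-6 ALLOC][7-33 FREE]
Op 3: a = realloc(a, 9) -> a = 0; heap: [0-8 ALLOC][9-33 FREE]
Op 4: a = realloc(a, 3) -> a = 0; heap: [0-2 ALLOC][3-33 FREE]
Op 5: b = malloc(6) -> b = 3; heap: [0-2 ALLOC][3-8 ALLOC][9-33 FREE]
Op 6: a = realloc(a, 6) -> a = 9; heap: [0-2 FREE][3-8 ALLOC][9-14 ALLOC][15-33 FREE]
Op 7: free(b) -> (freed b); heap: [0-8 FREE][9-14 ALLOC][15-33 FREE]
Op 8: c = malloc(7) -> c = 0; heap: [0-6 ALLOC][7-8 FREE][9-14 ALLOC][15-33 FREE]
free(a): a = 9 -> block [9-14 ALLOC]; mark free, coalesce with adjacent free neighbors -> [0-6 ALLOC][7-33 FREE]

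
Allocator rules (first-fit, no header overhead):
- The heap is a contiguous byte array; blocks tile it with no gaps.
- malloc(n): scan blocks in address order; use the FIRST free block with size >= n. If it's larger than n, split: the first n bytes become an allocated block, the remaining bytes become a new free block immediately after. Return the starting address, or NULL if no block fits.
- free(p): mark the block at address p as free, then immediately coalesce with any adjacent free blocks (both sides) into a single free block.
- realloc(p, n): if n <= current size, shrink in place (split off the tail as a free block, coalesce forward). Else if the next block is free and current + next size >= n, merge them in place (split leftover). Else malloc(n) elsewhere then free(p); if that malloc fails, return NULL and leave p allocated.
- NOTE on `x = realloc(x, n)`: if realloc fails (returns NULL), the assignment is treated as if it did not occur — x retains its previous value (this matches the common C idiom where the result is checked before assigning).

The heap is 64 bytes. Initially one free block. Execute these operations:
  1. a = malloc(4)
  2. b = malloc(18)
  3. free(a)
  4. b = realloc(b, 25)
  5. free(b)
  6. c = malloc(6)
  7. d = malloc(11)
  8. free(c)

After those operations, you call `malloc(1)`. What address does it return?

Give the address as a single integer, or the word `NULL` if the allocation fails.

Answer: 0

Derivation:
Op 1: a = malloc(4) -> a = 0; heap: [0-3 ALLOC][4-63 FREE]
Op 2: b = malloc(18) -> b = 4; heap: [0-3 ALLOC][4-21 ALLOC][22-63 FREE]
Op 3: free(a) -> (freed a); heap: [0-3 FREE][4-21 ALLOC][22-63 FREE]
Op 4: b = realloc(b, 25) -> b = 4; heap: [0-3 FREE][4-28 ALLOC][29-63 FREE]
Op 5: free(b) -> (freed b); heap: [0-63 FREE]
Op 6: c = malloc(6) -> c = 0; heap: [0-5 ALLOC][6-63 FREE]
Op 7: d = malloc(11) -> d = 6; heap: [0-5 ALLOC][6-16 ALLOC][17-63 FREE]
Op 8: free(c) -> (freed c); heap: [0-5 FREE][6-16 ALLOC][17-63 FREE]
malloc(1): first-fit scan over [0-5 FREE][6-16 ALLOC][17-63 FREE] -> 0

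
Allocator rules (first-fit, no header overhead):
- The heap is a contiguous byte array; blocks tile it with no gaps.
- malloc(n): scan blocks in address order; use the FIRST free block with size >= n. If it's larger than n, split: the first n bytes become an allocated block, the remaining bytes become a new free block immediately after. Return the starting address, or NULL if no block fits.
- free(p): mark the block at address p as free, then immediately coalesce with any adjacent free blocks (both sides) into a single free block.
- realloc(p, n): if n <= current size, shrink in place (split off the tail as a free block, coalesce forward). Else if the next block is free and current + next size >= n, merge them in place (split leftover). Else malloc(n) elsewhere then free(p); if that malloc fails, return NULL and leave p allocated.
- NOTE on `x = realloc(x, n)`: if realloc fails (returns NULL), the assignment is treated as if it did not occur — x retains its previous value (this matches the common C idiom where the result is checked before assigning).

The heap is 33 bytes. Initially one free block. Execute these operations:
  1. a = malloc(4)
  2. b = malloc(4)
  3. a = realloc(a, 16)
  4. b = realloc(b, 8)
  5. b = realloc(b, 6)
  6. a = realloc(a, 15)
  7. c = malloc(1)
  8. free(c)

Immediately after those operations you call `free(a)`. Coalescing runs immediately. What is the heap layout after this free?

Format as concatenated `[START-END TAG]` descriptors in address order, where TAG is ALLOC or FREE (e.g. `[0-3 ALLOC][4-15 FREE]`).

Answer: [0-23 FREE][24-29 ALLOC][30-32 FREE]

Derivation:
Op 1: a = malloc(4) -> a = 0; heap: [0-3 ALLOC][4-32 FREE]
Op 2: b = malloc(4) -> b = 4; heap: [0-3 ALLOC][4-7 ALLOC][8-32 FREE]
Op 3: a = realloc(a, 16) -> a = 8; heap: [0-3 FREE][4-7 ALLOC][8-23 ALLOC][24-32 FREE]
Op 4: b = realloc(b, 8) -> b = 24; heap: [0-7 FREE][8-23 ALLOC][24-31 ALLOC][32-32 FREE]
Op 5: b = realloc(b, 6) -> b = 24; heap: [0-7 FREE][8-23 ALLOC][24-29 ALLOC][30-32 FREE]
Op 6: a = realloc(a, 15) -> a = 8; heap: [0-7 FREE][8-22 ALLOC][23-23 FREE][24-29 ALLOC][30-32 FREE]
Op 7: c = malloc(1) -> c = 0; heap: [0-0 ALLOC][1-7 FREE][8-22 ALLOC][23-23 FREE][24-29 ALLOC][30-32 FREE]
Op 8: free(c) -> (freed c); heap: [0-7 FREE][8-22 ALLOC][23-23 FREE][24-29 ALLOC][30-32 FREE]
free(a): a = 8 -> block [8-22 ALLOC]; mark free, coalesce with adjacent free neighbors -> [0-23 FREE][24-29 ALLOC][30-32 FREE]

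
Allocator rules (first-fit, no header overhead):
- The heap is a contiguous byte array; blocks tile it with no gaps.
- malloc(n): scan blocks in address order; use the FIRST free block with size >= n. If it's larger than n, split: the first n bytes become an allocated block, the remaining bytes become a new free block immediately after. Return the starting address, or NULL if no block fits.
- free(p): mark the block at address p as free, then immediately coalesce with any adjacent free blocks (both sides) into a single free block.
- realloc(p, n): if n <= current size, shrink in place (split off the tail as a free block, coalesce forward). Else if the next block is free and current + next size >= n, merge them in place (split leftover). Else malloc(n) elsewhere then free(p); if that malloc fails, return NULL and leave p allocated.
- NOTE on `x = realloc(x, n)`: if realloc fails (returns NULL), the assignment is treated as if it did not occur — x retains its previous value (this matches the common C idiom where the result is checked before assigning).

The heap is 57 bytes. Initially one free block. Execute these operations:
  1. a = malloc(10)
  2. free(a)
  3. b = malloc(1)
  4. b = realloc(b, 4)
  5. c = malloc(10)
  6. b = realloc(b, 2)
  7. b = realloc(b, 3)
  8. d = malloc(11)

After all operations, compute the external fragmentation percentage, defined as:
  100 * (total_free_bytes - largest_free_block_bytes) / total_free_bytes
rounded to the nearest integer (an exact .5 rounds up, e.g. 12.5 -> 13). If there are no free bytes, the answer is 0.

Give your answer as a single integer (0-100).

Op 1: a = malloc(10) -> a = 0; heap: [0-9 ALLOC][10-56 FREE]
Op 2: free(a) -> (freed a); heap: [0-56 FREE]
Op 3: b = malloc(1) -> b = 0; heap: [0-0 ALLOC][1-56 FREE]
Op 4: b = realloc(b, 4) -> b = 0; heap: [0-3 ALLOC][4-56 FREE]
Op 5: c = malloc(10) -> c = 4; heap: [0-3 ALLOC][4-13 ALLOC][14-56 FREE]
Op 6: b = realloc(b, 2) -> b = 0; heap: [0-1 ALLOC][2-3 FREE][4-13 ALLOC][14-56 FREE]
Op 7: b = realloc(b, 3) -> b = 0; heap: [0-2 ALLOC][3-3 FREE][4-13 ALLOC][14-56 FREE]
Op 8: d = malloc(11) -> d = 14; heap: [0-2 ALLOC][3-3 FREE][4-13 ALLOC][14-24 ALLOC][25-56 FREE]
Free blocks: [1 32] total_free=33 largest=32 -> 100*(33-32)/33 = 100/33 ≈ 3.030 -> rounds to 3

Answer: 3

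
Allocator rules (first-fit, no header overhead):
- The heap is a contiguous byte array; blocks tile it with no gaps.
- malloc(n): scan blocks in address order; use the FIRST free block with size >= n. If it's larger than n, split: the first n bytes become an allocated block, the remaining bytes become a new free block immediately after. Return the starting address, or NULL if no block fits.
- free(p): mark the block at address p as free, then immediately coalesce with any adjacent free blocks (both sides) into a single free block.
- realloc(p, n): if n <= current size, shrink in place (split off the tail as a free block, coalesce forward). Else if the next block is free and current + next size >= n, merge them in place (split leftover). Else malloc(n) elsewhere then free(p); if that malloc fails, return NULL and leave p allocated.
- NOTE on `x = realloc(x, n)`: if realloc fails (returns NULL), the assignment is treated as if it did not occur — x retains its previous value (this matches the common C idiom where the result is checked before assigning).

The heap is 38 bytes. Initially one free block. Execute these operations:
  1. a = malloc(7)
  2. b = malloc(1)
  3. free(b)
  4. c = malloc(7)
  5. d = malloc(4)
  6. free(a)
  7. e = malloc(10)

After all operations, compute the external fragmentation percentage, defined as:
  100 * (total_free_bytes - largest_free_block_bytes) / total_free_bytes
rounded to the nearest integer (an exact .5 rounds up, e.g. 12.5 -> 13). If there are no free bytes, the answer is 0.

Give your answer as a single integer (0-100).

Op 1: a = malloc(7) -> a = 0; heap: [0-6 ALLOC][7-37 FREE]
Op 2: b = malloc(1) -> b = 7; heap: [0-6 ALLOC][7-7 ALLOC][8-37 FREE]
Op 3: free(b) -> (freed b); heap: [0-6 ALLOC][7-37 FREE]
Op 4: c = malloc(7) -> c = 7; heap: [0-6 ALLOC][7-13 ALLOC][14-37 FREE]
Op 5: d = malloc(4) -> d = 14; heap: [0-6 ALLOC][7-13 ALLOC][14-17 ALLOC][18-37 FREE]
Op 6: free(a) -> (freed a); heap: [0-6 FREE][7-13 ALLOC][14-17 ALLOC][18-37 FREE]
Op 7: e = malloc(10) -> e = 18; heap: [0-6 FREE][7-13 ALLOC][14-17 ALLOC][18-27 ALLOC][28-37 FREE]
Free blocks: [7 10] total_free=17 largest=10 -> 100*(17-10)/17 = 700/17 ≈ 41.176 -> rounds to 41

Answer: 41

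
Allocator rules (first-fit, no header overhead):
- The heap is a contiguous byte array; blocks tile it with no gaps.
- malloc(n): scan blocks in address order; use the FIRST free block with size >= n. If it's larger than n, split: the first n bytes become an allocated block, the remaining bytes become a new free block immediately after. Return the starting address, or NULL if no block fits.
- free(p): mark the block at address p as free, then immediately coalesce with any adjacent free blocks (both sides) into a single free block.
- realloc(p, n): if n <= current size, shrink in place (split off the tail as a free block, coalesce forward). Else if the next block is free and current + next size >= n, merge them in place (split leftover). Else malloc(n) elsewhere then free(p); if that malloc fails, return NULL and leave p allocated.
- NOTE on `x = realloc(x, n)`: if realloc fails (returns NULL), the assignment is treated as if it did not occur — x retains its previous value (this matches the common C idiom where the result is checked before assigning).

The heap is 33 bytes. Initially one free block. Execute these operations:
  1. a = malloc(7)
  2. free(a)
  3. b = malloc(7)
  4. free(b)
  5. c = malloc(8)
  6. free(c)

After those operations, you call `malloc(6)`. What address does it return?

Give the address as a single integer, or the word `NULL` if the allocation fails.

Op 1: a = malloc(7) -> a = 0; heap: [0-6 ALLOC][7-32 FREE]
Op 2: free(a) -> (freed a); heap: [0-32 FREE]
Op 3: b = malloc(7) -> b = 0; heap: [0-6 ALLOC][7-32 FREE]
Op 4: free(b) -> (freed b); heap: [0-32 FREE]
Op 5: c = malloc(8) -> c = 0; heap: [0-7 ALLOC][8-32 FREE]
Op 6: free(c) -> (freed c); heap: [0-32 FREE]
malloc(6): first-fit scan over [0-32 FREE] -> 0

Answer: 0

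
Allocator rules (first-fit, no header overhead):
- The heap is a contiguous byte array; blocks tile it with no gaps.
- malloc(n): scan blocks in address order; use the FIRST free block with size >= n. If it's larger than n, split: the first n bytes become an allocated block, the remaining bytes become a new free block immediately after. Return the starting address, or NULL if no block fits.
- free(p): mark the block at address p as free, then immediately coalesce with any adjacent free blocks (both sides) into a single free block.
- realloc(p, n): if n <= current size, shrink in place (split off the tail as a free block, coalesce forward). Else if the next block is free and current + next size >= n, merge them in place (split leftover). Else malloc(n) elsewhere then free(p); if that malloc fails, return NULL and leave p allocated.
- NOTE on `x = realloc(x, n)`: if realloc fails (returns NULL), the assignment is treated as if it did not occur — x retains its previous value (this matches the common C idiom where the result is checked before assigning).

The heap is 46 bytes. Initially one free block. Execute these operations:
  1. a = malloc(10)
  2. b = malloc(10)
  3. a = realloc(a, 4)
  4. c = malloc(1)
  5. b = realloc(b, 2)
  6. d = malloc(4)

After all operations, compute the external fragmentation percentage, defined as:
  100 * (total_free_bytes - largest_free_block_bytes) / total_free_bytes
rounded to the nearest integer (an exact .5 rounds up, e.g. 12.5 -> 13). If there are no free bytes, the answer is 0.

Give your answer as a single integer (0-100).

Answer: 3

Derivation:
Op 1: a = malloc(10) -> a = 0; heap: [0-9 ALLOC][10-45 FREE]
Op 2: b = malloc(10) -> b = 10; heap: [0-9 ALLOC][10-19 ALLOC][20-45 FREE]
Op 3: a = realloc(a, 4) -> a = 0; heap: [0-3 ALLOC][4-9 FREE][10-19 ALLOC][20-45 FREE]
Op 4: c = malloc(1) -> c = 4; heap: [0-3 ALLOC][4-4 ALLOC][5-9 FREE][10-19 ALLOC][20-45 FREE]
Op 5: b = realloc(b, 2) -> b = 10; heap: [0-3 ALLOC][4-4 ALLOC][5-9 FREE][10-11 ALLOC][12-45 FREE]
Op 6: d = malloc(4) -> d = 5; heap: [0-3 ALLOC][4-4 ALLOC][5-8 ALLOC][9-9 FREE][10-11 ALLOC][12-45 FREE]
Free blocks: [1 34] total_free=35 largest=34 -> 100*(35-34)/35 = 100/35 ≈ 2.857 -> rounds to 3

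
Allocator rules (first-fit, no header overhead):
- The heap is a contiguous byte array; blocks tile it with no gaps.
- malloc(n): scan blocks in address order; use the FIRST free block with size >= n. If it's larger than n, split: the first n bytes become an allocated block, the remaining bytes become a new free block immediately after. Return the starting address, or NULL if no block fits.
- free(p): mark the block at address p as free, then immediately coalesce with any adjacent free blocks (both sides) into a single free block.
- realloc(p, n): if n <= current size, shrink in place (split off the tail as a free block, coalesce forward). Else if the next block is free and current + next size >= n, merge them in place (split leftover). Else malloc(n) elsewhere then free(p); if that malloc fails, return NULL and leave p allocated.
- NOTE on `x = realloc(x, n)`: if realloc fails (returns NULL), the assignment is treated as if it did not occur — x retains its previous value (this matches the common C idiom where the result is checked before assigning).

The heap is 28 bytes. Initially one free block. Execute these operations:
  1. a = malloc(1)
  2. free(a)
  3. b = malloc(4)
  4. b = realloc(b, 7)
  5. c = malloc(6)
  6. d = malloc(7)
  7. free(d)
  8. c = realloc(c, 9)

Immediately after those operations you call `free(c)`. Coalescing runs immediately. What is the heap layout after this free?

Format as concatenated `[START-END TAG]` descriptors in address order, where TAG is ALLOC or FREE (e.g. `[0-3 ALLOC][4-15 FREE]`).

Op 1: a = malloc(1) -> a = 0; heap: [0-0 ALLOC][1-27 FREE]
Op 2: free(a) -> (freed a); heap: [0-27 FREE]
Op 3: b = malloc(4) -> b = 0; heap: [0-3 ALLOC][4-27 FREE]
Op 4: b = realloc(b, 7) -> b = 0; heap: [0-6 ALLOC][7-27 FREE]
Op 5: c = malloc(6) -> c = 7; heap: [0-6 ALLOC][7-12 ALLOC][13-27 FREE]
Op 6: d = malloc(7) -> d = 13; heap: [0-6 ALLOC][7-12 ALLOC][13-19 ALLOC][20-27 FREE]
Op 7: free(d) -> (freed d); heap: [0-6 ALLOC][7-12 ALLOC][13-27 FREE]
Op 8: c = realloc(c, 9) -> c = 7; heap: [0-6 ALLOC][7-15 ALLOC][16-27 FREE]
free(c): c = 7 -> block [7-15 ALLOC]; mark free, coalesce with adjacent free neighbors -> [0-6 ALLOC][7-27 FREE]

Answer: [0-6 ALLOC][7-27 FREE]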